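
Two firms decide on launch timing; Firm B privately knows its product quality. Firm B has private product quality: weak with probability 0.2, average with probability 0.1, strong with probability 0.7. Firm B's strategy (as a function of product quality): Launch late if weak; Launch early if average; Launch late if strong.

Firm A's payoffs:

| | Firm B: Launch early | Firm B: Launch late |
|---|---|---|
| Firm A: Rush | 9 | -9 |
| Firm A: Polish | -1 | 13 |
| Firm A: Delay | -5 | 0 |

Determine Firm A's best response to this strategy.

E[Rush] = 0.2·(-9) + 0.1·(9) + 0.7·(-9) = -7.2
E[Polish] = 0.2·(13) + 0.1·(-1) + 0.7·(13) = 11.6
E[Delay] = 0.2·(0) + 0.1·(-5) + 0.7·(0) = -0.5
Best response: Polish (11.6 is the largest).

Polish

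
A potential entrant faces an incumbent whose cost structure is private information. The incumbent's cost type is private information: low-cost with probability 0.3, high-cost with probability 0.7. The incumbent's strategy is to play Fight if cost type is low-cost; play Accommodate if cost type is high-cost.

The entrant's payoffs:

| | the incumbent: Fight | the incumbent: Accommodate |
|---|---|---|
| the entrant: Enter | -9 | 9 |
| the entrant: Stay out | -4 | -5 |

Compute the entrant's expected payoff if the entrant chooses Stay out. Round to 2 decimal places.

E[Stay out] = 0.3·(-4) + 0.7·(-5) = (-1.2) + (-3.5) = -4.7

-4.70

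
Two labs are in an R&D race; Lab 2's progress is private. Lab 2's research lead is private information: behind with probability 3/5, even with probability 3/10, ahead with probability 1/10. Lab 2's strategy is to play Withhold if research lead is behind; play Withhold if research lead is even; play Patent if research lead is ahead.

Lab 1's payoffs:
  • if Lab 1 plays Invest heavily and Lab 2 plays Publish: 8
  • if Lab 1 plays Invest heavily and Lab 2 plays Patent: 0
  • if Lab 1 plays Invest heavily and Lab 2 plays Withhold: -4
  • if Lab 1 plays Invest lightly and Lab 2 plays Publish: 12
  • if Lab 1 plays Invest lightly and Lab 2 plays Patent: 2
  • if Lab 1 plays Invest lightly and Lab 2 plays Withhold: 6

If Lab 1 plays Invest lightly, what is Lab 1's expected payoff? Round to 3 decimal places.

Take the expectation over Lab 2's research lead, weighting each type's action by its prior probability.
E[Invest lightly] = 3/5·6 + 3/10·6 + 1/10·2 = 18/5 + 9/5 + 1/5 = 28/5

5.600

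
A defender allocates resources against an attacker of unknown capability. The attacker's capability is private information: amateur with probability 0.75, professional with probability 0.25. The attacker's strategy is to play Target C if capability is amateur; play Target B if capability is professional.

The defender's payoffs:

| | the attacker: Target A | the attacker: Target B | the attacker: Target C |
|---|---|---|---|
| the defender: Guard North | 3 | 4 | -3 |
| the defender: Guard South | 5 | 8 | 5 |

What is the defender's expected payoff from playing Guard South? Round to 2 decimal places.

Take the expectation over the attacker's capability, weighting each type's action by its prior probability.
E[Guard South] = 0.75·5 + 0.25·8 = 3.75 + 2 = 5.75

5.75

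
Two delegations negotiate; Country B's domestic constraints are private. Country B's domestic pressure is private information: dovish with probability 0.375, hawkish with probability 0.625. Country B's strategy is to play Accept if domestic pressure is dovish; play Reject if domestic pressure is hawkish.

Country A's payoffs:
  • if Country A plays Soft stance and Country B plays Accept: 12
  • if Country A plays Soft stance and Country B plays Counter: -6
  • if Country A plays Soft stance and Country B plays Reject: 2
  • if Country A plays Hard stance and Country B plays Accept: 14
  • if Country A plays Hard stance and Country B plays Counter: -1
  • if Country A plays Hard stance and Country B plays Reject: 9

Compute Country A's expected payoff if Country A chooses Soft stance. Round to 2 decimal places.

5.75

E[Soft stance] = 0.375·12 + 0.625·2 = 4.5 + 1.25 = 5.75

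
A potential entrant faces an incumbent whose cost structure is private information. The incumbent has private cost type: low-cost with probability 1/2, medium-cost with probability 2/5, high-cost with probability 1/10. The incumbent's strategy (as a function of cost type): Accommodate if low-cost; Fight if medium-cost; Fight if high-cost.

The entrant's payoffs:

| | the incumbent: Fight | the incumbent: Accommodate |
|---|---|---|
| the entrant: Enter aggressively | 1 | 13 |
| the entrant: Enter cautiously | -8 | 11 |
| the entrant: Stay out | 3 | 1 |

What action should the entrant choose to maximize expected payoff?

Enter aggressively

E[Enter aggressively] = 1/2·(13) + 2/5·(1) + 1/10·(1) = 7
E[Enter cautiously] = 1/2·(11) + 2/5·(-8) + 1/10·(-8) = 3/2
E[Stay out] = 1/2·(1) + 2/5·(3) + 1/10·(3) = 2
Best response: Enter aggressively (7 is the largest).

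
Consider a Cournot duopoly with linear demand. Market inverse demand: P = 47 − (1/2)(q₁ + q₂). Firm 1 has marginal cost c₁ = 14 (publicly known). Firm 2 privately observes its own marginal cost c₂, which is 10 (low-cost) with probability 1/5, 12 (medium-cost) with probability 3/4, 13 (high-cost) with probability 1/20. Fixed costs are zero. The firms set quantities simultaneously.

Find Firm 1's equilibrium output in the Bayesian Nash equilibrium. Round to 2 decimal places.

20.43

Firm 2 with cost c maximizes (47 − (1/2)(q₁+q₂) − c)·q₂, giving q₂(c) = (47 − c − (1/2)q₁).
E[c₂] = 1/5·10 + 3/4·12 + 1/20·13 = 11.65
Firm 1's FOC against E[q₂] yields q₁ = (47 − 2·14 + E[c₂])/(3/2) = (47 − 28 + 11.65)/(3/2) = 20.4333.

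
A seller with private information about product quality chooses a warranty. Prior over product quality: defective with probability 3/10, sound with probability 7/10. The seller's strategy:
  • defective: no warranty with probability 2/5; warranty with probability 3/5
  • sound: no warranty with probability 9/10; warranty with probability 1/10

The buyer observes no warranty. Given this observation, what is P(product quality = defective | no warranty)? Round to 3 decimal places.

0.160

P(no warranty) = (3/10)·(2/5) + (7/10)·(9/10) = 3/4
P(defective | no warranty) = ((3/10)·(2/5)) / (3/4) = (3/25) / (3/4) = 4/25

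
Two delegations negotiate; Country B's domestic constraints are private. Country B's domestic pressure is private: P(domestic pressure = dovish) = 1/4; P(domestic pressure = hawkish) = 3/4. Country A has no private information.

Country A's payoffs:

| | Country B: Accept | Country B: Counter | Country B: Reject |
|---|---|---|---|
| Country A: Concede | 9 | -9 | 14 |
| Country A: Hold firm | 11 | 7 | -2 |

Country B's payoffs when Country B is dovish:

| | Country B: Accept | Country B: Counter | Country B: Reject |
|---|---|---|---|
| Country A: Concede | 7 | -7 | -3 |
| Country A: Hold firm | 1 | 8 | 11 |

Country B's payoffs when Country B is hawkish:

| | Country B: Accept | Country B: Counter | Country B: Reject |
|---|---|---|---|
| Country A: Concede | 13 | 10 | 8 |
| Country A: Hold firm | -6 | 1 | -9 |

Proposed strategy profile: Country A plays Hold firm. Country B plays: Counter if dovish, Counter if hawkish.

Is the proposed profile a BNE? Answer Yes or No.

No

Country A plays Hold firm: E[Hold firm] = 1/4·(7) + 3/4·(7) = 7; E[Concede] = -9. Best-responding. ✓
Country B (domestic pressure dovish), facing Hold firm: Accept gives 1, Counter gives 8, Reject gives 11. Proposed Counter is not best — profitable deviation exists. ✗
Country B (domestic pressure hawkish), facing Hold firm: Accept gives -6, Counter gives 1, Reject gives -9. Proposed Counter is best. ✓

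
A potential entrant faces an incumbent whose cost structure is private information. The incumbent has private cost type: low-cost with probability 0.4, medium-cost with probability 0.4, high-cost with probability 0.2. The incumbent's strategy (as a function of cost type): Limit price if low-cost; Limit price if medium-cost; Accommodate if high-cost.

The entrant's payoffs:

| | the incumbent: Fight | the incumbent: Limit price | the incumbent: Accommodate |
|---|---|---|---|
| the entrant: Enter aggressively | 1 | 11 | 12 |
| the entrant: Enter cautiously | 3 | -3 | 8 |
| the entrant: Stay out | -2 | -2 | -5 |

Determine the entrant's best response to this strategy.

Compute the entrant's expected payoff for each action, taking the expectation over the incumbent's type.
E[Enter aggressively] = 0.4·(11) + 0.4·(11) + 0.2·(12) = 11.2
E[Enter cautiously] = 0.4·(-3) + 0.4·(-3) + 0.2·(8) = -0.8
E[Stay out] = 0.4·(-2) + 0.4·(-2) + 0.2·(-5) = -2.6
Best response: Enter aggressively (11.2 is the largest).

Enter aggressively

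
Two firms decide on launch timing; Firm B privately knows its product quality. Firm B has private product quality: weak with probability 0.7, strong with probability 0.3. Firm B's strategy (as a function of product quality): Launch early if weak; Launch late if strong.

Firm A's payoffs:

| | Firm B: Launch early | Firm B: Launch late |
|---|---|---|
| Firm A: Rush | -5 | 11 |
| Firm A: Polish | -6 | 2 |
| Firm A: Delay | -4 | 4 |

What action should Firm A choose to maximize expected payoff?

E[Rush] = 0.7·(-5) + 0.3·(11) = -0.2
E[Polish] = 0.7·(-6) + 0.3·(2) = -3.6
E[Delay] = 0.7·(-4) + 0.3·(4) = -1.6
Best response: Rush (-0.2 is the largest).

Rush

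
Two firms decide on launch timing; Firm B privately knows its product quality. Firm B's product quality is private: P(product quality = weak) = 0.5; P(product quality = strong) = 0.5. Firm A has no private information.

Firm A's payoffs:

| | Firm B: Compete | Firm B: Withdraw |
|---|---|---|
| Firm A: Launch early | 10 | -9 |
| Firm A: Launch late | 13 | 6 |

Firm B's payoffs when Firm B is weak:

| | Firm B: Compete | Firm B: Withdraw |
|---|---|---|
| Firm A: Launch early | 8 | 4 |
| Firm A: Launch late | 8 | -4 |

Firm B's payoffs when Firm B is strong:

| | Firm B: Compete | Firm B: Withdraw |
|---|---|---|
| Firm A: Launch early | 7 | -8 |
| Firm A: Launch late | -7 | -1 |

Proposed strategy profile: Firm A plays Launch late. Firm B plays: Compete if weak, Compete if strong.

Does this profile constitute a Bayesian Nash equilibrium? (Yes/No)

No

Firm A plays Launch late: E[Launch late] = 0.5·(13) + 0.5·(13) = 13; E[Launch early] = 10. Best-responding. ✓
Firm B (product quality weak), facing Launch late: Compete gives 8, Withdraw gives -4. Proposed Compete is best. ✓
Firm B (product quality strong), facing Launch late: Compete gives -7, Withdraw gives -1. Proposed Compete is not best — profitable deviation exists. ✗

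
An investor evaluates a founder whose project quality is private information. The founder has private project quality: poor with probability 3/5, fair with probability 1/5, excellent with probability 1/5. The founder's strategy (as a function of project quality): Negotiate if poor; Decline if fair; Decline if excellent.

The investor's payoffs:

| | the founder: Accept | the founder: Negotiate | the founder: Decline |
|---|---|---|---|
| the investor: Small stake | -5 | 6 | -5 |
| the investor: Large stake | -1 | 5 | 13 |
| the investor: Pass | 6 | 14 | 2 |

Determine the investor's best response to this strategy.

Pass

E[Small stake] = 3/5·(6) + 1/5·(-5) + 1/5·(-5) = 8/5
E[Large stake] = 3/5·(5) + 1/5·(13) + 1/5·(13) = 41/5
E[Pass] = 3/5·(14) + 1/5·(2) + 1/5·(2) = 46/5
Best response: Pass (46/5 is the largest).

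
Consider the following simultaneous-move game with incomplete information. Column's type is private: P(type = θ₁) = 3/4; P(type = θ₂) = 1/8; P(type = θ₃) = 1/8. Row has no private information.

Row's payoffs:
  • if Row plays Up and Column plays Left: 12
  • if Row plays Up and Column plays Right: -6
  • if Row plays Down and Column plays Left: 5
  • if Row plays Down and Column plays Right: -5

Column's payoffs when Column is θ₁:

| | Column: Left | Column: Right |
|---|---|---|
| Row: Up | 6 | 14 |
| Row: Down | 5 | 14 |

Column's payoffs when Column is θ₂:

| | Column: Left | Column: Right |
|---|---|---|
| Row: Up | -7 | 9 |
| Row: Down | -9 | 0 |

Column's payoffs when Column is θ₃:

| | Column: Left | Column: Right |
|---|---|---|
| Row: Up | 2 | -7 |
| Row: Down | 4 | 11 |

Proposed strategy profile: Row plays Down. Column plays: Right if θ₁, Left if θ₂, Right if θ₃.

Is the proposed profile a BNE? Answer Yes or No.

A profile is a BNE iff every type of every player is best-responding given beliefs about the other side.
Row plays Down: E[Down] = 3/4·(-5) + 1/8·(5) + 1/8·(-5) = -15/4; E[Up] = -15/4. Best-responding. ✓
Column (type θ₁), facing Down: Left gives 5, Right gives 14. Proposed Right is best. ✓
Column (type θ₂), facing Down: Left gives -9, Right gives 0. Proposed Left is not best — profitable deviation exists. ✗
Column (type θ₃), facing Down: Left gives 4, Right gives 11. Proposed Right is best. ✓

No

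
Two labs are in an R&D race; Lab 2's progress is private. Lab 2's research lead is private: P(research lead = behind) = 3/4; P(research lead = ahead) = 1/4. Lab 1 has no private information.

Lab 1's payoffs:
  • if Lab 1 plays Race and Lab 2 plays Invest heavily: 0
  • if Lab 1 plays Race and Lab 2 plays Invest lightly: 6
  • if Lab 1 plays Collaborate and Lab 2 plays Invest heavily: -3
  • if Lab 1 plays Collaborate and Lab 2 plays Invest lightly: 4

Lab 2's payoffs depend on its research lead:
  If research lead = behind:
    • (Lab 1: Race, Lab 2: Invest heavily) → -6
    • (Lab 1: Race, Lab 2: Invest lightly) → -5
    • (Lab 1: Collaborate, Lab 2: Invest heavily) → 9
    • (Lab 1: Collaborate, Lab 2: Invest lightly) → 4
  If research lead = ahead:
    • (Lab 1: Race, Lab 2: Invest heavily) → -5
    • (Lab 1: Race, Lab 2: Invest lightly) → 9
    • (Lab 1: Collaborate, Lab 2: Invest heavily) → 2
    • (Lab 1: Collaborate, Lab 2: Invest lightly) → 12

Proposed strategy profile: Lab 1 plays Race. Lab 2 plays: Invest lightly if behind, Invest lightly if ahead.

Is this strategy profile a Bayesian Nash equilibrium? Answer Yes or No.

Yes

Lab 1 plays Race: E[Race] = 3/4·(6) + 1/4·(6) = 6; E[Collaborate] = 4. Best-responding. ✓
Lab 2 (research lead behind), facing Race: Invest heavily gives -6, Invest lightly gives -5. Proposed Invest lightly is best. ✓
Lab 2 (research lead ahead), facing Race: Invest heavily gives -5, Invest lightly gives 9. Proposed Invest lightly is best. ✓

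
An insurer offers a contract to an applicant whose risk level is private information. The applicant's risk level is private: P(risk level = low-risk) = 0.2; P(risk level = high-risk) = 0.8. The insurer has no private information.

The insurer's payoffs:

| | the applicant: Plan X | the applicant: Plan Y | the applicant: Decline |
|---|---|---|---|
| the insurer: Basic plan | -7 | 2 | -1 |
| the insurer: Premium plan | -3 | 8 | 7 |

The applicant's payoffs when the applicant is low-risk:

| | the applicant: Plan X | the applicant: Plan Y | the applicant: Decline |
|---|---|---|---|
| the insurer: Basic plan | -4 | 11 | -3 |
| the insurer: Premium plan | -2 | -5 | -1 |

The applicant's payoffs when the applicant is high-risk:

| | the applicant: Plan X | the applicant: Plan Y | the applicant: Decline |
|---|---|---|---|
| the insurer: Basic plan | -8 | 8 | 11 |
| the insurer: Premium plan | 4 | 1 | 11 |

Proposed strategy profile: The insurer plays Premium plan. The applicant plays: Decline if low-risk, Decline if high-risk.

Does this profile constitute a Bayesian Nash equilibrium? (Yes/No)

Yes

The insurer plays Premium plan: E[Premium plan] = 0.2·(7) + 0.8·(7) = 7; E[Basic plan] = -1. Best-responding. ✓
The applicant (risk level low-risk), facing Premium plan: Plan X gives -2, Plan Y gives -5, Decline gives -1. Proposed Decline is best. ✓
The applicant (risk level high-risk), facing Premium plan: Plan X gives 4, Plan Y gives 1, Decline gives 11. Proposed Decline is best. ✓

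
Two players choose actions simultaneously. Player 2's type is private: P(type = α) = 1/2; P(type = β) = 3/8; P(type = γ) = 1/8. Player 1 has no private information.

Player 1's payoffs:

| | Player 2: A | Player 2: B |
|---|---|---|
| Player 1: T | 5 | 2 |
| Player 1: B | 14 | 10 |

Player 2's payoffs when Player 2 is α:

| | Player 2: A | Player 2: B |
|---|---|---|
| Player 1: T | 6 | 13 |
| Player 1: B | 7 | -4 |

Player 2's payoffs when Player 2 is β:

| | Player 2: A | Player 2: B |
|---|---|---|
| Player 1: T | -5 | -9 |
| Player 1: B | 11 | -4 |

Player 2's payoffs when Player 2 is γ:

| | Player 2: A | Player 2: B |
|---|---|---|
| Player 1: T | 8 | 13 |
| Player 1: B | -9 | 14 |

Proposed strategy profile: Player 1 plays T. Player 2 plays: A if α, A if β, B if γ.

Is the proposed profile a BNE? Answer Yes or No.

Player 1 plays T: E[T] = 1/2·(5) + 3/8·(5) + 1/8·(2) = 37/8; E[B] = 27/2. Not best-responding. ✗
Player 2 (type α), facing T: A gives 6, B gives 13. Proposed A is not best — profitable deviation exists. ✗
Player 2 (type β), facing T: A gives -5, B gives -9. Proposed A is best. ✓
Player 2 (type γ), facing T: A gives 8, B gives 13. Proposed B is best. ✓

No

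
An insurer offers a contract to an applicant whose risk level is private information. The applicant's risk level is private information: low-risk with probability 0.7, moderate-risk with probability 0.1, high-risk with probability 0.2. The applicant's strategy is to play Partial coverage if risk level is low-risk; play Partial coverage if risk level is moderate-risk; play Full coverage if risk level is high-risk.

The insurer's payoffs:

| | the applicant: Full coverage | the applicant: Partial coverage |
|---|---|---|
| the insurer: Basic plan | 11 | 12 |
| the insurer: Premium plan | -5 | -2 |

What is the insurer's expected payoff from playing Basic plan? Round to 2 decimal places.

E[Basic plan] = 0.7·12 + 0.1·12 + 0.2·11 = 8.4 + 1.2 + 2.2 = 11.8

11.80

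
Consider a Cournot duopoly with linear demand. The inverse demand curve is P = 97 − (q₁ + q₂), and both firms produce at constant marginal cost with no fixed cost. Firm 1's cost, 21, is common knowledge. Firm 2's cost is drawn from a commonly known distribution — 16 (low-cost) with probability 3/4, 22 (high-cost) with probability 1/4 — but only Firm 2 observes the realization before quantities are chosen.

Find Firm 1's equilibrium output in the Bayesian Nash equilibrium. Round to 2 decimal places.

24.17

Each type of Firm 2 best-responds to q₁; Firm 1 best-responds to the expected q₂ over Firm 2's types.
Firm 2 with cost c maximizes (97 − (q₁+q₂) − c)·q₂, giving q₂(c) = (97 − c − q₁)/2.
E[c₂] = 3/4·16 + 1/4·22 = 17.5
Firm 1's FOC against E[q₂] yields q₁ = (97 − 2·21 + E[c₂])/3 = (97 − 42 + 17.5)/3 = 24.1667.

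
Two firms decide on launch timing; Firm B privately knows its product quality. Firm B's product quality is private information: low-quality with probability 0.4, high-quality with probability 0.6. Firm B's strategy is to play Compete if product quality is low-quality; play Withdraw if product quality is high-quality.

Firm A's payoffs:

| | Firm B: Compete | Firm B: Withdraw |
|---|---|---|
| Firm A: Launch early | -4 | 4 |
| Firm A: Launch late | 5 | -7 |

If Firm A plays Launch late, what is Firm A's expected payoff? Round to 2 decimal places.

-2.20

E[Launch late] = 0.4·5 + 0.6·(-7) = 2 + (-4.2) = -2.2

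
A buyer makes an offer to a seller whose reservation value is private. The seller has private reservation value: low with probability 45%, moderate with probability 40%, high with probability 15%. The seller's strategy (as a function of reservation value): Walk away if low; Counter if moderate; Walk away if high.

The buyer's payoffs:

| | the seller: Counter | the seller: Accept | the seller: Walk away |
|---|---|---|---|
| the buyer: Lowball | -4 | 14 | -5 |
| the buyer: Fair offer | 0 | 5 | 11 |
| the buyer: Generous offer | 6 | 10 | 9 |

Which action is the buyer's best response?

Generous offer

E[Lowball] = 0.45·(-5) + 0.4·(-4) + 0.15·(-5) = -4.6
E[Fair offer] = 0.45·(11) + 0.4·(0) + 0.15·(11) = 6.6
E[Generous offer] = 0.45·(9) + 0.4·(6) + 0.15·(9) = 7.8
Best response: Generous offer (7.8 is the largest).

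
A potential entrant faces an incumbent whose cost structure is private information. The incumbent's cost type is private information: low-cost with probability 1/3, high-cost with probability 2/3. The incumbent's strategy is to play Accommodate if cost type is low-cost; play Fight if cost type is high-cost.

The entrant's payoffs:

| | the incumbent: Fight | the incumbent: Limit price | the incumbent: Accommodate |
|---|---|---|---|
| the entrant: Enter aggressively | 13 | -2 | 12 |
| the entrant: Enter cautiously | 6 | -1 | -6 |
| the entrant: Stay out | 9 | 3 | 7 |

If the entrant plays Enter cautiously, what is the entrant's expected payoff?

Take the expectation over the incumbent's cost type, weighting each type's action by its prior probability.
E[Enter cautiously] = 1/3·(-6) + 2/3·6 = (-2) + 4 = 2

2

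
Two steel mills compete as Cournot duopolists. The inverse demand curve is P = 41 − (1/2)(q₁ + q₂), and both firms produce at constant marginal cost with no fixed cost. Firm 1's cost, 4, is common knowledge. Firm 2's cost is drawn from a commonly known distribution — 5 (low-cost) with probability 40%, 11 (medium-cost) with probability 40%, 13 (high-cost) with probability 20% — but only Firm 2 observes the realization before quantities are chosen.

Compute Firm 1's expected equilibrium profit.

392

Firm 2 with cost c maximizes (41 − (1/2)(q₁+q₂) − c)·q₂, giving q₂(c) = (41 − c − (1/2)q₁).
E[c₂] = 0.4·5 + 0.4·11 + 0.2·13 = 9
Firm 1's FOC against E[q₂] yields q₁ = (41 − 2·4 + E[c₂])/(3/2) = (41 − 8 + 9)/(3/2) = 28.
E[P] = 41 − (1/2)·(q₁ + E[q₂]) = 18; Firm 1's expected profit = (E[P] − 4)·q₁ = (18 − 4)·28 = 392.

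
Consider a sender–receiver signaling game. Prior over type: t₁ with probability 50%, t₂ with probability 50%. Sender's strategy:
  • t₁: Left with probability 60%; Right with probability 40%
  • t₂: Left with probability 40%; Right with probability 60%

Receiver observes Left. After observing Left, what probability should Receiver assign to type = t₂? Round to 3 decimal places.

0.400

P(Left) = 0.5·0.6 + 0.5·0.4 = 0.5
P(t₂ | Left) = (0.5·0.4) / 0.5 = 0.2 / 0.5 = 0.4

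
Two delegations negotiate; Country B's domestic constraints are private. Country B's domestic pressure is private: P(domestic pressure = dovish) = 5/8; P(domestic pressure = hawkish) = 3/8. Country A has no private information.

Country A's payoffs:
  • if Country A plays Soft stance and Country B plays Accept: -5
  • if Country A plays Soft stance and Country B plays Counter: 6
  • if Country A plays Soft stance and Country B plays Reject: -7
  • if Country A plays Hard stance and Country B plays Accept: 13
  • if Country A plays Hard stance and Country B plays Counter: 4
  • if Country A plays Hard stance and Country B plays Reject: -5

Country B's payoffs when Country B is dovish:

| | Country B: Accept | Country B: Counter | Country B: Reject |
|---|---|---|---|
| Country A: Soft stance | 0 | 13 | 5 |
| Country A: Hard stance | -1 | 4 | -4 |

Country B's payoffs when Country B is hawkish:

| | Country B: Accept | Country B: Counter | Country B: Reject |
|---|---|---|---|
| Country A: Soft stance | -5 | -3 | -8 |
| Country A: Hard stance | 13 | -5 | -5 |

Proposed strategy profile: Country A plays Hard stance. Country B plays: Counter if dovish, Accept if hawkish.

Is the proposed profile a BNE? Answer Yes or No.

Yes

Country A plays Hard stance: E[Hard stance] = 5/8·(4) + 3/8·(13) = 59/8; E[Soft stance] = 15/8. Best-responding. ✓
Country B (domestic pressure dovish), facing Hard stance: Accept gives -1, Counter gives 4, Reject gives -4. Proposed Counter is best. ✓
Country B (domestic pressure hawkish), facing Hard stance: Accept gives 13, Counter gives -5, Reject gives -5. Proposed Accept is best. ✓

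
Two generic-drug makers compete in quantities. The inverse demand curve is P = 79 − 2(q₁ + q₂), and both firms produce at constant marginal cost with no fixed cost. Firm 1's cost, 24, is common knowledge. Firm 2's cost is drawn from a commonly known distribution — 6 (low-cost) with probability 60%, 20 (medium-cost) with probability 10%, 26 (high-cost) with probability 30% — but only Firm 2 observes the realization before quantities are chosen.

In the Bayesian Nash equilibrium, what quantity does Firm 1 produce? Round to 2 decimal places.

Type-c best response for Firm 2: q₂(c) = (79 − c)/4 − q₁/2.
Firm 1 maximizes expected profit; its first-order condition is 79 − 4q₁ − 2E[q₂] − 24 = 0.
Substituting E[q₂] and solving: E[c₂] = 13.4, so q₁ = (79 − 2·24 + 13.4)/6 = 7.4.

7.40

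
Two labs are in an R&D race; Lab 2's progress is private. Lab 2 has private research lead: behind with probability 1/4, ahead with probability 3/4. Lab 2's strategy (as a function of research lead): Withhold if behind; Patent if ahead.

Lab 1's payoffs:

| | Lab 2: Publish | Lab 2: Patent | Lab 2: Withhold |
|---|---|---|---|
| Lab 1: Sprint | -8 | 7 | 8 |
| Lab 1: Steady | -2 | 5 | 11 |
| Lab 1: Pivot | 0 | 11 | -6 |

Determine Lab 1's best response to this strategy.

Sprint

E[Sprint] = 1/4·(8) + 3/4·(7) = 29/4
E[Steady] = 1/4·(11) + 3/4·(5) = 13/2
E[Pivot] = 1/4·(-6) + 3/4·(11) = 27/4
Best response: Sprint (29/4 is the largest).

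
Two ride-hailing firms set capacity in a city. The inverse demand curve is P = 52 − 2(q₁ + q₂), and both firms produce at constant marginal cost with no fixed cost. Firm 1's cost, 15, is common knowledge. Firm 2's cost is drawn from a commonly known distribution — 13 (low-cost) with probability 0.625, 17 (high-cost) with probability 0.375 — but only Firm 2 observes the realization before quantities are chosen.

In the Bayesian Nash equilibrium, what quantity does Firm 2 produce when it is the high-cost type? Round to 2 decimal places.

5.71

Type-c best response for Firm 2: q₂(c) = (52 − c)/4 − q₁/2.
Firm 1 maximizes expected profit; its first-order condition is 52 − 4q₁ − 2E[q₂] − 15 = 0.
Substituting E[q₂] and solving: E[c₂] = 14.5, so q₁ = (52 − 2·15 + 14.5)/6 = 6.08333.
q₂(high-cost) = (52 − 17 − 2·6.08333)/4 = 5.70833.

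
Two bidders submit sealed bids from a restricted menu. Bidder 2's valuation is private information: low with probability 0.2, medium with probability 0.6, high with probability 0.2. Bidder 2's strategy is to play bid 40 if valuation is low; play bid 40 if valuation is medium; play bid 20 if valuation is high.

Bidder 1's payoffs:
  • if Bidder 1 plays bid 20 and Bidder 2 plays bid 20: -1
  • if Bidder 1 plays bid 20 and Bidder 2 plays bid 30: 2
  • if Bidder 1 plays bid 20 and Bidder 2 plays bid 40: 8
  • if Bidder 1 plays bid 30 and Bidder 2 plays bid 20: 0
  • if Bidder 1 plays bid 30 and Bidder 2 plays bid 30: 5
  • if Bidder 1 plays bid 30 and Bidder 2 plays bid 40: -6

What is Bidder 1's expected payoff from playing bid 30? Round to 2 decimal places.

-4.80

E[bid 30] = 0.2·(-6) + 0.6·(-6) + 0.2·0 = (-1.2) + (-3.6) + 0 = -4.8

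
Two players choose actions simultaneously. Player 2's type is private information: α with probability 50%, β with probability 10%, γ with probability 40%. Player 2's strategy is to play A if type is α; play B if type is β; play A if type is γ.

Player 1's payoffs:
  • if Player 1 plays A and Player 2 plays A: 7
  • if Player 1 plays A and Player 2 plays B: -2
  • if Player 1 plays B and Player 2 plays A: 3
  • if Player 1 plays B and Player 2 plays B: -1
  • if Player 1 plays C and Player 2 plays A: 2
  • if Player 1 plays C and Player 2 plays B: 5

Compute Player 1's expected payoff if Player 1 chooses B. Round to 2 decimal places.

2.60

E[B] = 0.5·3 + 0.1·(-1) + 0.4·3 = 1.5 + (-0.1) + 1.2 = 2.6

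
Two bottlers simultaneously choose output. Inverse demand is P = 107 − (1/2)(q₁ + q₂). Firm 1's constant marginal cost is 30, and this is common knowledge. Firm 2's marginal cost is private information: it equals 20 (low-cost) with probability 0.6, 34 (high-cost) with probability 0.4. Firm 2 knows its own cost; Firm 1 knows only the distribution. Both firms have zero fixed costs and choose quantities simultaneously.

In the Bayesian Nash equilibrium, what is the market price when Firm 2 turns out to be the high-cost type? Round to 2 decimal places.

58.40

Firm 2 with cost c maximizes (107 − (1/2)(q₁+q₂) − c)·q₂, giving q₂(c) = (107 − c − (1/2)q₁).
E[c₂] = 0.6·20 + 0.4·34 = 25.6
Firm 1's FOC against E[q₂] yields q₁ = (107 − 2·30 + E[c₂])/(3/2) = (107 − 60 + 25.6)/(3/2) = 48.4.
q₂(high-cost) = 48.8, so P = 107 − (1/2)·(48.4 + 48.8) = 58.4.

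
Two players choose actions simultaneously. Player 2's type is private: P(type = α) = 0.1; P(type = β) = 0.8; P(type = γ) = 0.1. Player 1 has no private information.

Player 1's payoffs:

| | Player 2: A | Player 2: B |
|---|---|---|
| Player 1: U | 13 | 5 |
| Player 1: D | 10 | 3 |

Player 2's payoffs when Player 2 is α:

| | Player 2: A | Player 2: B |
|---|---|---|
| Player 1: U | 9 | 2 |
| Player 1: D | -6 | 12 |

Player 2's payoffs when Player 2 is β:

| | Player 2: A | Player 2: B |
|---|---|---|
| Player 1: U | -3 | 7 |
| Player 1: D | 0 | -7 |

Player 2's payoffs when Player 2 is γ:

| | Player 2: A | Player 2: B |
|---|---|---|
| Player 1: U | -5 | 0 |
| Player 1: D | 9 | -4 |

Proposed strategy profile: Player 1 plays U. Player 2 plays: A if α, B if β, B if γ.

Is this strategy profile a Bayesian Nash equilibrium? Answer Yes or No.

Yes

Player 1 plays U: E[U] = 0.1·(13) + 0.8·(5) + 0.1·(5) = 5.8; E[D] = 3.7. Best-responding. ✓
Player 2 (type α), facing U: A gives 9, B gives 2. Proposed A is best. ✓
Player 2 (type β), facing U: A gives -3, B gives 7. Proposed B is best. ✓
Player 2 (type γ), facing U: A gives -5, B gives 0. Proposed B is best. ✓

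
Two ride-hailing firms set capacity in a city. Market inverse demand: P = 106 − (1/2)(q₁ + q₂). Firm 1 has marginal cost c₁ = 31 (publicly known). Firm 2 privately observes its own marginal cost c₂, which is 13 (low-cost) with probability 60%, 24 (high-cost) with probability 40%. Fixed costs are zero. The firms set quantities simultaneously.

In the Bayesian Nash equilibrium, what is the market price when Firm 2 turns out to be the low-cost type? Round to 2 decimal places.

49.27

Each type of Firm 2 best-responds to q₁; Firm 1 best-responds to the expected q₂ over Firm 2's types.
Firm 2 with cost c maximizes (106 − (1/2)(q₁+q₂) − c)·q₂, giving q₂(c) = (106 − c − (1/2)q₁).
E[c₂] = 0.6·13 + 0.4·24 = 17.4
Firm 1's FOC against E[q₂] yields q₁ = (106 − 2·31 + E[c₂])/(3/2) = (106 − 62 + 17.4)/(3/2) = 40.9333.
q₂(low-cost) = 72.5333, so P = 106 − (1/2)·(40.9333 + 72.5333) = 49.2667.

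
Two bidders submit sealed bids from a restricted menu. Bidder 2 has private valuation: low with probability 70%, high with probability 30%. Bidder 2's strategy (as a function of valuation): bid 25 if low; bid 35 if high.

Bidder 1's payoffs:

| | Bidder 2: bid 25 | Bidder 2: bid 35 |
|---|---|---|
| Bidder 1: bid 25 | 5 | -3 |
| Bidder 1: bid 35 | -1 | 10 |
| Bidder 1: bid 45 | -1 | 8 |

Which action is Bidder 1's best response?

bid 25

E[bid 25] = 0.7·(5) + 0.3·(-3) = 2.6
E[bid 35] = 0.7·(-1) + 0.3·(10) = 2.3
E[bid 45] = 0.7·(-1) + 0.3·(8) = 1.7
Best response: bid 25 (2.6 is the largest).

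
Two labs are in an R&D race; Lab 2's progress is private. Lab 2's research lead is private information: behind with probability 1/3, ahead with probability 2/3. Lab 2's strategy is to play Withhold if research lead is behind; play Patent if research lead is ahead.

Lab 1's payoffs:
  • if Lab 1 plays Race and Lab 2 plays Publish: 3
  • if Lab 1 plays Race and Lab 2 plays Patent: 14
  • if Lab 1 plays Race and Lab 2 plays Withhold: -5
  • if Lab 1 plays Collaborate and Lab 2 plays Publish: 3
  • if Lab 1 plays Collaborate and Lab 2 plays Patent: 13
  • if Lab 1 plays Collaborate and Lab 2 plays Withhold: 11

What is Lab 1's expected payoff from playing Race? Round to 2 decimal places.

E[Race] = 1/3·(-5) + 2/3·14 = (-5/3) + 28/3 = 23/3

7.67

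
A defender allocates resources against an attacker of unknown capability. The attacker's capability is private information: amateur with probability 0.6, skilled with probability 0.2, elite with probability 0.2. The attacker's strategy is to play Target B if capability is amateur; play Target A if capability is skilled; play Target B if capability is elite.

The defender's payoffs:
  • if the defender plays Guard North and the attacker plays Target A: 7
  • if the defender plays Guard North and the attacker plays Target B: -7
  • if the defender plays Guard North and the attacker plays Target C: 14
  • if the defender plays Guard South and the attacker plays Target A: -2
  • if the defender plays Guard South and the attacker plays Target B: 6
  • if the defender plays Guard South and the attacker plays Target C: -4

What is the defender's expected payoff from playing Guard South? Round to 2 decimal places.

4.40

E[Guard South] = 0.6·6 + 0.2·(-2) + 0.2·6 = 3.6 + (-0.4) + 1.2 = 4.4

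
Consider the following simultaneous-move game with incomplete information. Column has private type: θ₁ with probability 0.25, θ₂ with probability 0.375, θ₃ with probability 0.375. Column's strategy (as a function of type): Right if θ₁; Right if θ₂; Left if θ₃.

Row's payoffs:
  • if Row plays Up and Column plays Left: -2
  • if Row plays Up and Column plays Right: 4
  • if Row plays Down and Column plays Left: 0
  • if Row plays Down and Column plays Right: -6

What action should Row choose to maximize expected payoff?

E[Up] = 0.25·(4) + 0.375·(4) + 0.375·(-2) = 1.75
E[Down] = 0.25·(-6) + 0.375·(-6) + 0.375·(0) = -3.75
Best response: Up (1.75 is the largest).

Up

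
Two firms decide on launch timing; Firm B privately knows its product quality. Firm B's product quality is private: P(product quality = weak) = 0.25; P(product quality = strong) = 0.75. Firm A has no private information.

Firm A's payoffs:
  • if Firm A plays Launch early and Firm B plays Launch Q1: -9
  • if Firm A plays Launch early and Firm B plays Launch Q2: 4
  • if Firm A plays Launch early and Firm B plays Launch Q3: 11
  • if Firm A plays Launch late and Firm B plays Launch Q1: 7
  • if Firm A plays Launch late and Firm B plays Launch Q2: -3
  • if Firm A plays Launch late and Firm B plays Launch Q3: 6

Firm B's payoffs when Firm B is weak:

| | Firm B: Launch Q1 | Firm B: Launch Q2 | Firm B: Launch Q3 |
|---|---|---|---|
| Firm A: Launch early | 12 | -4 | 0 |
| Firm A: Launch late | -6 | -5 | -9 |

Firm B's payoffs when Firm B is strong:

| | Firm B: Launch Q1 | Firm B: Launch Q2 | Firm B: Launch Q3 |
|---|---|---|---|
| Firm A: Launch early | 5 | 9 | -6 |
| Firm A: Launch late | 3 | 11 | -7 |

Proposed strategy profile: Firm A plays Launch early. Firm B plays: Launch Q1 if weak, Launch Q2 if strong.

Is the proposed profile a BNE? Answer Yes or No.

A profile is a BNE iff every type of every player is best-responding given beliefs about the other side.
Firm A plays Launch early: E[Launch early] = 0.25·(-9) + 0.75·(4) = 0.75; E[Launch late] = -0.5. Best-responding. ✓
Firm B (product quality weak), facing Launch early: Launch Q1 gives 12, Launch Q2 gives -4, Launch Q3 gives 0. Proposed Launch Q1 is best. ✓
Firm B (product quality strong), facing Launch early: Launch Q1 gives 5, Launch Q2 gives 9, Launch Q3 gives -6. Proposed Launch Q2 is best. ✓

Yes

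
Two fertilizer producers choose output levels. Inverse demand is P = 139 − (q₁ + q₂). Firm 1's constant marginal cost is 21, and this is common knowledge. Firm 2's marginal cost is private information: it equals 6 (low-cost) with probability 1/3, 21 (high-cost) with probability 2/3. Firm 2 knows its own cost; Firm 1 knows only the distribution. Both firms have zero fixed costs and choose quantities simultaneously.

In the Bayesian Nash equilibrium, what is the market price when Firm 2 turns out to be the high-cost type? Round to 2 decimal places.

Firm 2 with cost c maximizes (139 − (q₁+q₂) − c)·q₂, giving q₂(c) = (139 − c − q₁)/2.
E[c₂] = 1/3·6 + 2/3·21 = 16
Firm 1's FOC against E[q₂] yields q₁ = (139 − 2·21 + E[c₂])/3 = (139 − 42 + 16)/3 = 37.6667.
q₂(high-cost) = 40.1667, so P = 139 − (37.6667 + 40.1667) = 61.1667.

61.17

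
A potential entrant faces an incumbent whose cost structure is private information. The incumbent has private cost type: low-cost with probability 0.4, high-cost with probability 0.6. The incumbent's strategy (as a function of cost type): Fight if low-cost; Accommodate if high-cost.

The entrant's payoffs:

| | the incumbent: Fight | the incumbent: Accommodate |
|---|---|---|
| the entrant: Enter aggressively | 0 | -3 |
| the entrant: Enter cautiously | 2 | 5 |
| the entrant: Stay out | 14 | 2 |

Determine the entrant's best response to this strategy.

Compute the entrant's expected payoff for each action, taking the expectation over the incumbent's type.
E[Enter aggressively] = 0.4·(0) + 0.6·(-3) = -1.8
E[Enter cautiously] = 0.4·(2) + 0.6·(5) = 3.8
E[Stay out] = 0.4·(14) + 0.6·(2) = 6.8
Best response: Stay out (6.8 is the largest).

Stay out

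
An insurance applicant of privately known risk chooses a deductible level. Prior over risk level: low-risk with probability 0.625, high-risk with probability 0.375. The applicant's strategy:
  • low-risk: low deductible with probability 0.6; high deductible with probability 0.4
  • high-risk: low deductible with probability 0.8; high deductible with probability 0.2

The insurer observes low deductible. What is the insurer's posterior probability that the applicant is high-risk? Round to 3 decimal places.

P(low deductible) = 0.625·0.6 + 0.375·0.8 = 0.675
P(high-risk | low deductible) = (0.375·0.8) / 0.675 = 0.3 / 0.675 = 0.444444

0.444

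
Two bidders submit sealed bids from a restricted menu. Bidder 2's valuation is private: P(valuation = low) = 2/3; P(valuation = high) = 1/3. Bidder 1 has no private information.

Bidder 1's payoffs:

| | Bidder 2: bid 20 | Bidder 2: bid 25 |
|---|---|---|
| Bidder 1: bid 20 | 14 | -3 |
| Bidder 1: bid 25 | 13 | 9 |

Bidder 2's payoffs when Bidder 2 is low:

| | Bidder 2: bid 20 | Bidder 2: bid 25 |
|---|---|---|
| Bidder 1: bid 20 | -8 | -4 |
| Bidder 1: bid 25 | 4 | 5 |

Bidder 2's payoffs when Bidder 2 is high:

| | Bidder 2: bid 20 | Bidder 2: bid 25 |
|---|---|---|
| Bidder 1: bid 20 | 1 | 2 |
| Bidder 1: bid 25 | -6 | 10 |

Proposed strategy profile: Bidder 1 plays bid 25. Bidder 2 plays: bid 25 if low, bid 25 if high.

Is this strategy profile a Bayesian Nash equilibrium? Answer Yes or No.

Bidder 1 plays bid 25: E[bid 25] = 2/3·(9) + 1/3·(9) = 9; E[bid 20] = -3. Best-responding. ✓
Bidder 2 (valuation low), facing bid 25: bid 20 gives 4, bid 25 gives 5. Proposed bid 25 is best. ✓
Bidder 2 (valuation high), facing bid 25: bid 20 gives -6, bid 25 gives 10. Proposed bid 25 is best. ✓

Yes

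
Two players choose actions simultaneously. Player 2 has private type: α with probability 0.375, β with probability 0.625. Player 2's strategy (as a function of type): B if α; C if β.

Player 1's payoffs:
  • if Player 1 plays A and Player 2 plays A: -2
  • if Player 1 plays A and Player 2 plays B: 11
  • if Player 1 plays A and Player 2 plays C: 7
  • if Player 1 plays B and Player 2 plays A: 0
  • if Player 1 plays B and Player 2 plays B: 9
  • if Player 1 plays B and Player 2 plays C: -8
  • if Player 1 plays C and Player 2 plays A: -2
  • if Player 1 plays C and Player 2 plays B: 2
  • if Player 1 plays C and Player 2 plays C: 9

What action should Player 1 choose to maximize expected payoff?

Compute Player 1's expected payoff for each action, taking the expectation over Player 2's type.
E[A] = 0.375·(11) + 0.625·(7) = 8.5
E[B] = 0.375·(9) + 0.625·(-8) = -1.625
E[C] = 0.375·(2) + 0.625·(9) = 6.375
Best response: A (8.5 is the largest).

A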